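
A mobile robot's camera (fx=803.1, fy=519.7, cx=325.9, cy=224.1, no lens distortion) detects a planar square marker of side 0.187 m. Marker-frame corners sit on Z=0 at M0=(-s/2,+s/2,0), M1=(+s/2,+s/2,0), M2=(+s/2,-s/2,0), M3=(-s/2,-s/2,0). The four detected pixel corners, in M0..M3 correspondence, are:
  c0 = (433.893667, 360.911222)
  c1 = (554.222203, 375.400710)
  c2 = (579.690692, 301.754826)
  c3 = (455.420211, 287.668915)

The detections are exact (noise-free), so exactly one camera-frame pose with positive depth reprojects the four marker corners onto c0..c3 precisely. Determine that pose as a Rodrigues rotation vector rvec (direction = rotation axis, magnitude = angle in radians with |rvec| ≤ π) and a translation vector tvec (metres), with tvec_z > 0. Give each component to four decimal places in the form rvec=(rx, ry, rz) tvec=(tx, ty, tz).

rvec=(0.1925, 0.0907, 0.1584) tvec=(0.2744, 0.2549, 1.2284)

Intrinsics K: fx=803.1, fy=519.7, cx=325.9, cy=224.1
Marker side s = 0.187 m; corners in marker frame (Z=0):
  M0 = (-0.0935, +0.0935, 0)
  M1 = (+0.0935, +0.0935, 0)
  M2 = (+0.0935, -0.0935, 0)
  M3 = (-0.0935, -0.0935, 0)
Detected image corners:
  c0 = (433.893667, 360.911222) px
  c1 = (554.222203, 375.400710) px
  c2 = (579.690692, 301.754826) px
  c3 = (455.420211, 287.668915) px
Planar DLT: solve 8×8 A·h = b for H (H[2,2]=1):
  H  [+623.17276 -44.30699 +505.28339]
  H  [+56.31972 +446.00794 +331.94521]
  H  [-0.06065 +0.16071 +1.00000]
B = K⁻¹H; ‖b₁‖=0.814057, ‖b₂‖=0.814057; λ = 2/(‖b₁‖+‖b₂‖) = 1.228416, sign → tz>0 ⇒ λ=+1.228416
r₁ = λ·B[:,0] = (+0.98343,+0.16525,-0.07450); r₂ = λ·B[:,1] = (-0.14788,+0.96910,+0.19742)
r₃ = r₁×r₂ = (+0.10482,-0.18313,+0.97748); SVD([r₁ r₂ r₃]) → R = UVᵀ:
  R  [+0.98343 -0.14788 +0.10482]
  R  [+0.16525 +0.96910 -0.18313]
  R  [-0.07450 +0.19742 +0.97748]
t = (+0.27438, +0.25491, +1.22842) m
tr R = 2.930018; θ = arccos((tr R − 1)/2) = 0.265318 rad = 15.202°
axis k = ((R−Rᵀ)₃₂, (R−Rᵀ)₁₃, (R−Rᵀ)₂₁) / (2 sinθ) = (+0.725642, +0.341945, +0.597091)
rvec = θ·k = (+0.192526, +0.090724, +0.158419)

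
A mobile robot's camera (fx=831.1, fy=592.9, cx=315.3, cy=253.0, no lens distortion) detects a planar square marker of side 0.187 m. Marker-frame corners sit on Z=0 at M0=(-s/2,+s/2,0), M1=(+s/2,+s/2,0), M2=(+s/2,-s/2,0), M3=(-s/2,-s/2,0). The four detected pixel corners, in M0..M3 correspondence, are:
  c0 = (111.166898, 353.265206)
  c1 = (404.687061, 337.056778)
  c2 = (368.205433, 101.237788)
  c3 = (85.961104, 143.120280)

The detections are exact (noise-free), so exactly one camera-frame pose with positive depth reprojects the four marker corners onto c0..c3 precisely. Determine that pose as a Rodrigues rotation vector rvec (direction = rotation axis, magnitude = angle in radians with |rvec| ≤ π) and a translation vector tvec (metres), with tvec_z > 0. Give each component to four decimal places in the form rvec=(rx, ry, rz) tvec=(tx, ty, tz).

rvec=(-0.0528, 0.3226, -0.1138) tvec=(-0.0485, -0.0166, 0.4939)

Intrinsics K: fx=831.1, fy=592.9, cx=315.3, cy=253.0
Marker side s = 0.187 m; corners in marker frame (Z=0):
  M0 = (-0.0935, +0.0935, 0)
  M1 = (+0.0935, +0.0935, 0)
  M2 = (+0.0935, -0.0935, 0)
  M3 = (-0.0935, -0.0935, 0)
Detected image corners:
  c0 = (111.166898, 353.265206) px
  c1 = (404.687061, 337.056778) px
  c2 = (368.205433, 101.237788) px
  c3 = (85.961104, 143.120280) px
Planar DLT: solve 8×8 A·h = b for H (H[2,2]=1):
  H  [+1385.29290 +128.83447 +233.76632]
  H  [-304.41424 +1155.27934 +233.05593]
  H  [-0.63415 -0.14151 +1.00000]
B = K⁻¹H; ‖b₁‖=2.024672, ‖b₂‖=2.024672; λ = 2/(‖b₁‖+‖b₂‖) = 0.493907, sign → tz>0 ⇒ λ=+0.493907
r₁ = λ·B[:,0] = (+0.94208,-0.11994,-0.31321); r₂ = λ·B[:,1] = (+0.10308,+0.99221,-0.06989)
r₃ = r₁×r₂ = (+0.31916,+0.03356,+0.94711); SVD([r₁ r₂ r₃]) → R = UVᵀ:
  R  [+0.94208 +0.10308 +0.31916]
  R  [-0.11994 +0.99221 +0.03356]
  R  [-0.31321 -0.06989 +0.94711]
t = (-0.04845, -0.01661, +0.49391) m
tr R = 2.881401; θ = arccos((tr R − 1)/2) = 0.346107 rad = 19.830°
axis k = ((R−Rᵀ)₃₂, (R−Rᵀ)₁₃, (R−Rᵀ)₂₁) / (2 sinθ) = (-0.152480, +0.932044, -0.328700)
rvec = θ·k = (-0.052774, +0.322587, -0.113765)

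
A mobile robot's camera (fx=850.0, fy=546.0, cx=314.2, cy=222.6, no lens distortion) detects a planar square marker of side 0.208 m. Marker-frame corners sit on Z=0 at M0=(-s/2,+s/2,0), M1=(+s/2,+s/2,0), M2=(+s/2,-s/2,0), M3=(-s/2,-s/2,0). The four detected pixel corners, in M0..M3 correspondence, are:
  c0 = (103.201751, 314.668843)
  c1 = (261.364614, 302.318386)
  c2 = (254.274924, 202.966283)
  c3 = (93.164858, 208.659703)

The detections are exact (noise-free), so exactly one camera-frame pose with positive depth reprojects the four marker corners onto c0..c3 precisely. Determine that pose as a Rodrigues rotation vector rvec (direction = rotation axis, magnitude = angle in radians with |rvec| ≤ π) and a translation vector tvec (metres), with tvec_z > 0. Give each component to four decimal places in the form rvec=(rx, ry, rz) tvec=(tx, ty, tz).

Intrinsics K: fx=850.0, fy=546.0, cx=314.2, cy=222.6
Marker side s = 0.208 m; corners in marker frame (Z=0):
  M0 = (-0.1040, +0.1040, 0)
  M1 = (+0.1040, +0.1040, 0)
  M2 = (+0.1040, -0.1040, 0)
  M3 = (-0.1040, -0.1040, 0)
Detected image corners:
  c0 = (103.201751, 314.668843) px
  c1 = (261.364614, 302.318386) px
  c2 = (254.274924, 202.966283) px
  c3 = (93.164858, 208.659703) px
Planar DLT: solve 8×8 A·h = b for H (H[2,2]=1):
  H  [+824.03368 +53.69834 +180.67317]
  H  [+38.27930 +511.56587 +257.38696]
  H  [+0.31799 +0.07170 +1.00000]
B = K⁻¹H; ‖b₁‖=0.911267, ‖b₂‖=0.911267; λ = 2/(‖b₁‖+‖b₂‖) = 1.097373, sign → tz>0 ⇒ λ=+1.097373
r₁ = λ·B[:,0] = (+0.93486,-0.06533,+0.34896); r₂ = λ·B[:,1] = (+0.04024,+0.99609,+0.07868)
r₃ = r₁×r₂ = (-0.35273,-0.05952,+0.93383); SVD([r₁ r₂ r₃]) → R = UVᵀ:
  R  [+0.93486 +0.04024 -0.35273]
  R  [-0.06533 +0.99609 -0.05952]
  R  [+0.34896 +0.07868 +0.93383]
t = (-0.17239, +0.06992, +1.09737) m
tr R = 2.864774; θ = arccos((tr R − 1)/2) = 0.369834 rad = 21.190°
axis k = ((R−Rᵀ)₃₂, (R−Rᵀ)₁₃, (R−Rᵀ)₂₁) / (2 sinθ) = (+0.191166, -0.970633, -0.146037)
rvec = θ·k = (+0.070700, -0.358974, -0.054010)

rvec=(0.0707, -0.3590, -0.0540) tvec=(-0.1724, 0.0699, 1.0974)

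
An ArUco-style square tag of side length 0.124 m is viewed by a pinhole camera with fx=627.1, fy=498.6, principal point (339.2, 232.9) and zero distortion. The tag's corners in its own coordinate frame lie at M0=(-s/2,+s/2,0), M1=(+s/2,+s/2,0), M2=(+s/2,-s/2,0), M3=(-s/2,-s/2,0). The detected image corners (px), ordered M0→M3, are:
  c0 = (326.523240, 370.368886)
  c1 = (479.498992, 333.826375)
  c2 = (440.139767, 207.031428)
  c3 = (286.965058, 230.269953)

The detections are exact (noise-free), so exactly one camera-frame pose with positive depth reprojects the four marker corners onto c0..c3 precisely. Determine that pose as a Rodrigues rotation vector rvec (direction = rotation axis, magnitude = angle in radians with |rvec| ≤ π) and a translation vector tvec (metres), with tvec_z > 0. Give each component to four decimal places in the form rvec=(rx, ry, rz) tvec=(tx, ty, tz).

Intrinsics K: fx=627.1, fy=498.6, cx=339.2, cy=232.9
Marker side s = 0.124 m; corners in marker frame (Z=0):
  M0 = (-0.0620, +0.0620, 0)
  M1 = (+0.0620, +0.0620, 0)
  M2 = (+0.0620, -0.0620, 0)
  M3 = (-0.0620, -0.0620, 0)
Detected image corners:
  c0 = (326.523240, 370.368886) px
  c1 = (479.498992, 333.826375) px
  c2 = (440.139767, 207.031428) px
  c3 = (286.965058, 230.269953) px
Planar DLT: solve 8×8 A·h = b for H (H[2,2]=1):
  H  [+1526.67186 +246.87742 +386.67170]
  H  [-22.88623 +1020.56276 +283.89823]
  H  [+0.76232 -0.18603 +1.00000]
B = K⁻¹H; ‖b₁‖=2.198143, ‖b₂‖=2.198143; λ = 2/(‖b₁‖+‖b₂‖) = 0.454930, sign → tz>0 ⇒ λ=+0.454930
r₁ = λ·B[:,0] = (+0.91994,-0.18288,+0.34680); r₂ = λ·B[:,1] = (+0.22487,+0.97071,-0.08463)
r₃ = r₁×r₂ = (-0.32117,+0.15584,+0.93411); SVD([r₁ r₂ r₃]) → R = UVᵀ:
  R  [+0.91994 +0.22487 -0.32117]
  R  [-0.18288 +0.97071 +0.15584]
  R  [+0.34680 -0.08463 +0.93411]
t = (+0.03444, +0.04653, +0.45493) m
tr R = 2.824755; θ = arccos((tr R − 1)/2) = 0.421742 rad = 24.164°
axis k = ((R−Rᵀ)₃₂, (R−Rᵀ)₁₃, (R−Rᵀ)₂₁) / (2 sinθ) = (-0.293719, -0.815893, -0.498045)
rvec = θ·k = (-0.123873, -0.344096, -0.210046)

rvec=(-0.1239, -0.3441, -0.2100) tvec=(0.0344, 0.0465, 0.4549)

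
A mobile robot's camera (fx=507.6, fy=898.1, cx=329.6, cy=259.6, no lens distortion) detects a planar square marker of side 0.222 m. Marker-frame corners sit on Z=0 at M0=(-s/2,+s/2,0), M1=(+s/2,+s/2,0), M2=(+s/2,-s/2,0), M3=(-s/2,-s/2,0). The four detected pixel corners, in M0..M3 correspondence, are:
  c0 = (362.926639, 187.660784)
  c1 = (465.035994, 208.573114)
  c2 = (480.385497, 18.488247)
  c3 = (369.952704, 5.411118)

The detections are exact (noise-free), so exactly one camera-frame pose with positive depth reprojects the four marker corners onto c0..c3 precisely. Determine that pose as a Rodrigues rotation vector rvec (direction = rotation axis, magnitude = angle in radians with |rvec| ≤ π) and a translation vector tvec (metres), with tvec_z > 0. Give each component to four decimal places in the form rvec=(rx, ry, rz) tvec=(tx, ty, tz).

rvec=(0.3518, 0.2585, 0.0903) tvec=(0.1860, -0.1798, 1.0669)

Intrinsics K: fx=507.6, fy=898.1, cx=329.6, cy=259.6
Marker side s = 0.222 m; corners in marker frame (Z=0):
  M0 = (-0.1110, +0.1110, 0)
  M1 = (+0.1110, +0.1110, 0)
  M2 = (+0.1110, -0.1110, 0)
  M3 = (-0.1110, -0.1110, 0)
Detected image corners:
  c0 = (362.926639, 187.660784) px
  c1 = (465.035994, 208.573114) px
  c2 = (480.385497, 18.488247) px
  c3 = (369.952704, 5.411118) px
Planar DLT: solve 8×8 A·h = b for H (H[2,2]=1):
  H  [+385.84189 +88.38657 +418.07484]
  H  [+54.12530 +872.78820 +108.23245]
  H  [-0.21968 +0.32968 +1.00000]
B = K⁻¹H; ‖b₁‖=0.937322, ‖b₂‖=0.937322; λ = 2/(‖b₁‖+‖b₂‖) = 1.066869, sign → tz>0 ⇒ λ=+1.066869
r₁ = λ·B[:,0] = (+0.96314,+0.13204,-0.23437); r₂ = λ·B[:,1] = (-0.04261,+0.93513,+0.35172)
r₃ = r₁×r₂ = (+0.26561,-0.32877,+0.90629); SVD([r₁ r₂ r₃]) → R = UVᵀ:
  R  [+0.96314 -0.04261 +0.26561]
  R  [+0.13204 +0.93513 -0.32877]
  R  [-0.23437 +0.35172 +0.90629]
t = (+0.18596, -0.17981, +1.06687) m
tr R = 2.804564; θ = arccos((tr R − 1)/2) = 0.445763 rad = 25.540°
axis k = ((R−Rᵀ)₃₂, (R−Rᵀ)₁₃, (R−Rᵀ)₂₁) / (2 sinθ) = (+0.789170, +0.579815, +0.202548)
rvec = θ·k = (+0.351783, +0.258460, +0.090288)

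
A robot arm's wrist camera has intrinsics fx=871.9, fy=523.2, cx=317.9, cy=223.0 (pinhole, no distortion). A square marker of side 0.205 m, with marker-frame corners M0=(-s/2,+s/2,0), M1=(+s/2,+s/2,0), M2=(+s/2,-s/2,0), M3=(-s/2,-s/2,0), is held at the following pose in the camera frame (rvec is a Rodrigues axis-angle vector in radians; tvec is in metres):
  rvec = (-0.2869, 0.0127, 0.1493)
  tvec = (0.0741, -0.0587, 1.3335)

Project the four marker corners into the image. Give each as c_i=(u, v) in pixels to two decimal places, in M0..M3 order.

Intrinsics K: fx=871.9, fy=523.2, cx=317.9, cy=223.0
Marker side s = 0.205 m; corners in marker frame (Z=0):
  M0 = (-0.1025, +0.1025, 0)
  M1 = (+0.1025, +0.1025, 0)
  M2 = (+0.1025, -0.1025, 0)
  M3 = (-0.1025, -0.1025, 0)
rvec = (-0.2869, 0.0127, 0.1493), |rvec| = θ = 0.32367 rad = 18.545°
Rodrigues: sinθ=0.31805, 1−cosθ=0.05193; R = I + sinθ·[k]× + (1−cosθ)·[k]×²:
    [+0.98887 -0.14851 -0.00875]
    [+0.14490 +0.94815 +0.28286]
    [-0.03371 -0.28098 +0.95912]
t = (0.0741, -0.0587, 1.3335) m
M0: Pc = R·M0+t = (-0.04248, +0.02363, +1.30816); u = 871.9·(-0.04248)/1.30816 + 317.9 = 289.5853, v = 523.2·(+0.02363)/1.30816 + 223.0 = 232.4523
M1: Pc = R·M1+t = (+0.16024, +0.05334, +1.30124); u = 871.9·(+0.16024)/1.30124 + 317.9 = 425.2668, v = 523.2·(+0.05334)/1.30124 + 223.0 = 244.4460
M2: Pc = R·M2+t = (+0.19068, -0.14103, +1.35884); u = 871.9·(+0.19068)/1.35884 + 317.9 = 440.2507, v = 523.2·(-0.14103)/1.35884 + 223.0 = 168.6975
M3: Pc = R·M3+t = (-0.01204, -0.17074, +1.36576); u = 871.9·(-0.01204)/1.36576 + 317.9 = 310.2157, v = 523.2·(-0.17074)/1.36576 + 223.0 = 157.5928

c0=(289.59, 232.45) c1=(425.27, 244.45) c2=(440.25, 168.70) c3=(310.22, 157.59)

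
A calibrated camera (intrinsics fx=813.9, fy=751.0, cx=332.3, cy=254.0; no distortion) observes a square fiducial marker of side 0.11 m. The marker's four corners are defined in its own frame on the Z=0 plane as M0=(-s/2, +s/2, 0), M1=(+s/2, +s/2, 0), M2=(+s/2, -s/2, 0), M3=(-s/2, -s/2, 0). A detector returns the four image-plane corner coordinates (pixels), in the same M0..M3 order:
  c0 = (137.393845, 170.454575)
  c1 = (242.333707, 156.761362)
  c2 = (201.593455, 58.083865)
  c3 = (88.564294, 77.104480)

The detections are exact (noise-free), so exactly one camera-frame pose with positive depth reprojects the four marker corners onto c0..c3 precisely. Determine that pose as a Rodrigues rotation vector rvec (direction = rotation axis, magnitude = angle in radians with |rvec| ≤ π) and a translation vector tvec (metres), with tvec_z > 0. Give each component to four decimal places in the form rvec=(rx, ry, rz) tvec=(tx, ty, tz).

rvec=(0.6985, 0.2286, -0.1900) tvec=(-0.1506, -0.1346, 0.7432)

Intrinsics K: fx=813.9, fy=751.0, cx=332.3, cy=254.0
Marker side s = 0.11 m; corners in marker frame (Z=0):
  M0 = (-0.0550, +0.0550, 0)
  M1 = (+0.0550, +0.0550, 0)
  M2 = (+0.0550, -0.0550, 0)
  M3 = (-0.0550, -0.0550, 0)
Detected image corners:
  c0 = (137.393845, 170.454575) px
  c1 = (242.333707, 156.761362) px
  c2 = (201.593455, 58.083865) px
  c3 = (88.564294, 77.104480) px
Planar DLT: solve 8×8 A·h = b for H (H[2,2]=1):
  H  [+928.14462 +545.92441 +167.39568]
  H  [-189.67806 +967.66219 +117.94136]
  H  [-0.36398 +0.82434 +1.00000]
B = K⁻¹H; ‖b₁‖=1.345622, ‖b₂‖=1.345622; λ = 2/(‖b₁‖+‖b₂‖) = 0.743151, sign → tz>0 ⇒ λ=+0.743151
r₁ = λ·B[:,0] = (+0.95790,-0.09621,-0.27049); r₂ = λ·B[:,1] = (+0.24835,+0.75036,+0.61261)
r₃ = r₁×r₂ = (+0.14403,-0.65400,+0.74266); SVD([r₁ r₂ r₃]) → R = UVᵀ:
  R  [+0.95790 +0.24835 +0.14403]
  R  [-0.09621 +0.75036 -0.65400]
  R  [-0.27049 +0.61261 +0.74266]
t = (-0.15057, -0.13464, +0.74315) m
tr R = 2.450919; θ = arccos((tr R − 1)/2) = 0.759095 rad = 43.493°
axis k = ((R−Rᵀ)₃₂, (R−Rᵀ)₁₃, (R−Rᵀ)₂₁) / (2 sinθ) = (+0.920142, +0.301135, -0.250313)
rvec = θ·k = (+0.698475, +0.228590, -0.190012)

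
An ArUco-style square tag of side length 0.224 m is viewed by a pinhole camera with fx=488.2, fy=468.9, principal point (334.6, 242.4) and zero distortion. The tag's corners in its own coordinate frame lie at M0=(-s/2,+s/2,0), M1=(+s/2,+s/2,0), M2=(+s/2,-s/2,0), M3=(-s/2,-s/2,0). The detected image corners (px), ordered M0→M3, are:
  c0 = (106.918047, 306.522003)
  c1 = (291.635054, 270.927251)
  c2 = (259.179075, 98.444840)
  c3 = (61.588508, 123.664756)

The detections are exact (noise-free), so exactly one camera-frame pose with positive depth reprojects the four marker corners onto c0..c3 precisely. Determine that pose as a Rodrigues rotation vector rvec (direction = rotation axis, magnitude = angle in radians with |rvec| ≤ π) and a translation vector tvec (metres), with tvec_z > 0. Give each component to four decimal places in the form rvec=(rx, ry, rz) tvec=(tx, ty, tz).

rvec=(0.1251, -0.1902, -0.1769) tvec=(-0.1811, -0.0507, 0.5855)

Intrinsics K: fx=488.2, fy=468.9, cx=334.6, cy=242.4
Marker side s = 0.224 m; corners in marker frame (Z=0):
  M0 = (-0.1120, +0.1120, 0)
  M1 = (+0.1120, +0.1120, 0)
  M2 = (+0.1120, -0.1120, 0)
  M3 = (-0.1120, -0.1120, 0)
Detected image corners:
  c0 = (106.918047, 306.522003) px
  c1 = (291.635054, 270.927251) px
  c2 = (259.179075, 98.444840) px
  c3 = (61.588508, 123.664756) px
Planar DLT: solve 8×8 A·h = b for H (H[2,2]=1):
  H  [+906.83882 +215.68773 +183.58026]
  H  [-76.07311 +840.21654 +201.75682]
  H  [+0.30164 +0.23928 +1.00000]
B = K⁻¹H; ‖b₁‖=1.708008, ‖b₂‖=1.708008; λ = 2/(‖b₁‖+‖b₂‖) = 0.585477, sign → tz>0 ⇒ λ=+0.585477
r₁ = λ·B[:,0] = (+0.96649,-0.18628,+0.17660); r₂ = λ·B[:,1] = (+0.16265,+0.97669,+0.14009)
r₃ = r₁×r₂ = (-0.19858,-0.10668,+0.97426); SVD([r₁ r₂ r₃]) → R = UVᵀ:
  R  [+0.96649 +0.16265 -0.19858]
  R  [-0.18628 +0.97669 -0.10668]
  R  [+0.17660 +0.14009 +0.97426]
t = (-0.18111, -0.05075, +0.58548) m
tr R = 2.917443; θ = arccos((tr R − 1)/2) = 0.288325 rad = 16.520°
axis k = ((R−Rᵀ)₃₂, (R−Rᵀ)₁₃, (R−Rᵀ)₂₁) / (2 sinθ) = (+0.433925, -0.659733, -0.613564)
rvec = θ·k = (+0.125111, -0.190217, -0.176906)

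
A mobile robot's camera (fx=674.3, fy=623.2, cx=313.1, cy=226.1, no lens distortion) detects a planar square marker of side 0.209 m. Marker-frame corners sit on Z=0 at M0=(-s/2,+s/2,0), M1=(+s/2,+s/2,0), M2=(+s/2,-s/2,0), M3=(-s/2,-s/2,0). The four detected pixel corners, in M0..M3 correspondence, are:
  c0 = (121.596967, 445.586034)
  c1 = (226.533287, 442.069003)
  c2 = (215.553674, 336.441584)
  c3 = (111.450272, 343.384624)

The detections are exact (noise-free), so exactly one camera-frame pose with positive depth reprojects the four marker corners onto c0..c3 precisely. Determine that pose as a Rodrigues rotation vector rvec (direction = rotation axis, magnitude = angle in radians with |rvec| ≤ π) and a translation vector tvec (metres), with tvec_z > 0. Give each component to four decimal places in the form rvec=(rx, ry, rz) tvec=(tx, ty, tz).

rvec=(-0.0175, 0.2022, -0.1027) tvec=(-0.2705, 0.3340, 1.2562)

Intrinsics K: fx=674.3, fy=623.2, cx=313.1, cy=226.1
Marker side s = 0.209 m; corners in marker frame (Z=0):
  M0 = (-0.1045, +0.1045, 0)
  M1 = (+0.1045, +0.1045, 0)
  M2 = (+0.1045, -0.1045, 0)
  M3 = (-0.1045, -0.1045, 0)
Detected image corners:
  c0 = (121.596967, 445.586034) px
  c1 = (226.533287, 442.069003) px
  c2 = (215.553674, 336.441584) px
  c3 = (111.450272, 343.384624) px
Planar DLT: solve 8×8 A·h = b for H (H[2,2]=1):
  H  [+473.27749 +46.78257 +167.90381]
  H  [-87.29549 +488.41187 +391.79387]
  H  [-0.15886 -0.02207 +1.00000]
B = K⁻¹H; ‖b₁‖=0.796025, ‖b₂‖=0.796025; λ = 2/(‖b₁‖+‖b₂‖) = 1.256242, sign → tz>0 ⇒ λ=+1.256242
r₁ = λ·B[:,0] = (+0.97440,-0.10357,-0.19957); r₂ = λ·B[:,1] = (+0.10003,+0.99460,-0.02773)
r₃ = r₁×r₂ = (+0.20136,+0.00706,+0.97949); SVD([r₁ r₂ r₃]) → R = UVᵀ:
  R  [+0.97440 +0.10003 +0.20136]
  R  [-0.10357 +0.99460 +0.00706]
  R  [-0.19957 -0.02773 +0.97949]
t = (-0.27050, +0.33400, +1.25624) m
tr R = 2.948485; θ = arccos((tr R − 1)/2) = 0.227459 rad = 13.032°
axis k = ((R−Rᵀ)₃₂, (R−Rᵀ)₁₃, (R−Rᵀ)₂₁) / (2 sinθ) = (-0.077134, +0.888964, -0.451435)
rvec = θ·k = (-0.017545, +0.202202, -0.102683)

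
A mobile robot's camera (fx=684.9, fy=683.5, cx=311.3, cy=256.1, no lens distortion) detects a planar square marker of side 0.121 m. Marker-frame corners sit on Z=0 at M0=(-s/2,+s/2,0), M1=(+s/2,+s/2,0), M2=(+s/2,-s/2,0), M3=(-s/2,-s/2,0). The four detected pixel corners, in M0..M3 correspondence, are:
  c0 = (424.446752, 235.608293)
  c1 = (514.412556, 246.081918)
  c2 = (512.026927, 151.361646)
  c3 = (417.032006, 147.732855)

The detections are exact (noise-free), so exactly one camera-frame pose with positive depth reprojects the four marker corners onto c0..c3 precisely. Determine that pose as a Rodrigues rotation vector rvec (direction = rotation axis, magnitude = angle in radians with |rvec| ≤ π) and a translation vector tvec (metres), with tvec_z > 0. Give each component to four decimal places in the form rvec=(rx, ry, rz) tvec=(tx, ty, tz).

rvec=(0.4585, 0.6140, -0.0119) tvec=(0.1909, -0.0742, 0.8496)

Intrinsics K: fx=684.9, fy=683.5, cx=311.3, cy=256.1
Marker side s = 0.121 m; corners in marker frame (Z=0):
  M0 = (-0.0605, +0.0605, 0)
  M1 = (+0.0605, +0.0605, 0)
  M2 = (+0.0605, -0.0605, 0)
  M3 = (-0.0605, -0.0605, 0)
Detected image corners:
  c0 = (424.446752, 235.608293) px
  c1 = (514.412556, 246.081918) px
  c2 = (512.026927, 151.361646) px
  c3 = (417.032006, 147.732855) px
Planar DLT: solve 8×8 A·h = b for H (H[2,2]=1):
  H  [+456.88285 +267.45221 +465.21334]
  H  [-69.14218 +847.92465 +196.39339]
  H  [-0.65701 +0.48424 +1.00000]
B = K⁻¹H; ‖b₁‖=1.176974, ‖b₂‖=1.176974; λ = 2/(‖b₁‖+‖b₂‖) = 0.849637, sign → tz>0 ⇒ λ=+0.849637
r₁ = λ·B[:,0] = (+0.82050,+0.12321,-0.55822); r₂ = λ·B[:,1] = (+0.14478,+0.89987,+0.41143)
r₃ = r₁×r₂ = (+0.55301,-0.41839,+0.72050); SVD([r₁ r₂ r₃]) → R = UVᵀ:
  R  [+0.82050 +0.14478 +0.55301]
  R  [+0.12321 +0.89987 -0.41839]
  R  [-0.55822 +0.41143 +0.72050]
t = (+0.19093, -0.07422, +0.84964) m
tr R = 2.440868; θ = arccos((tr R − 1)/2) = 0.766368 rad = 43.910°
axis k = ((R−Rᵀ)₃₂, (R−Rᵀ)₁₃, (R−Rᵀ)₂₁) / (2 sinθ) = (+0.598262, +0.801150, -0.015552)
rvec = θ·k = (+0.458489, +0.613976, -0.011919)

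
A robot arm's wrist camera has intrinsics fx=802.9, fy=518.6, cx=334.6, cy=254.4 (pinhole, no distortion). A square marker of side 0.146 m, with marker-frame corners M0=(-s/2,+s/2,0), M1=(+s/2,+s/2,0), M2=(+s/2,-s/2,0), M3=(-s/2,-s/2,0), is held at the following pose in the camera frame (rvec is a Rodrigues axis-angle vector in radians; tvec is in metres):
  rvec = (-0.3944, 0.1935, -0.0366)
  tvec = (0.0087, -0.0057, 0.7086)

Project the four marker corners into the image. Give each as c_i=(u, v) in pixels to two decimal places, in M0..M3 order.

Intrinsics K: fx=802.9, fy=518.6, cx=334.6, cy=254.4
Marker side s = 0.146 m; corners in marker frame (Z=0):
  M0 = (-0.0730, +0.0730, 0)
  M1 = (+0.0730, +0.0730, 0)
  M2 = (+0.0730, -0.0730, 0)
  M3 = (-0.0730, -0.0730, 0)
rvec = (-0.3944, 0.1935, -0.0366), |rvec| = θ = 0.44083 rad = 25.258°
Rodrigues: sinθ=0.42669, 1−cosθ=0.09560; R = I + sinθ·[k]× + (1−cosθ)·[k]×²:
    [+0.98092 -0.00212 +0.19439]
    [-0.07297 +0.92282 +0.37827]
    [-0.18019 -0.38523 +0.90506]
t = (0.0087, -0.0057, 0.7086) m
M0: Pc = R·M0+t = (-0.06306, +0.06699, +0.69363); u = 802.9·(-0.06306)/0.69363 + 334.6 = 261.6040, v = 518.6·(+0.06699)/0.69363 + 254.4 = 304.4875
M1: Pc = R·M1+t = (+0.08015, +0.05634, +0.66732); u = 802.9·(+0.08015)/0.66732 + 334.6 = 431.0367, v = 518.6·(+0.05634)/0.66732 + 254.4 = 298.1828
M2: Pc = R·M2+t = (+0.08046, -0.07839, +0.72357); u = 802.9·(+0.08046)/0.72357 + 334.6 = 423.8837, v = 518.6·(-0.07839)/0.72357 + 254.4 = 198.2141
M3: Pc = R·M3+t = (-0.06275, -0.06774, +0.74988); u = 802.9·(-0.06275)/0.74988 + 334.6 = 267.4101, v = 518.6·(-0.06774)/0.74988 + 254.4 = 207.5531

c0=(261.60, 304.49) c1=(431.04, 298.18) c2=(423.88, 198.21) c3=(267.41, 207.55)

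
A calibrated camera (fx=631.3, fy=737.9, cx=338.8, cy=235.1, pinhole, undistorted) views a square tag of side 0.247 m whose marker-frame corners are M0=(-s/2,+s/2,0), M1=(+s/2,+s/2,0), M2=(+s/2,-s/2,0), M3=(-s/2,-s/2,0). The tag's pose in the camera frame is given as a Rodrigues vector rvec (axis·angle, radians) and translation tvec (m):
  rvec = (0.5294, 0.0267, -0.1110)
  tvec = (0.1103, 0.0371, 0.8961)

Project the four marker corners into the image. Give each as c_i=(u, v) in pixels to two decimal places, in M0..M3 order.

Intrinsics K: fx=631.3, fy=737.9, cx=338.8, cy=235.1
Marker side s = 0.247 m; corners in marker frame (Z=0):
  M0 = (-0.1235, +0.1235, 0)
  M1 = (+0.1235, +0.1235, 0)
  M2 = (+0.1235, -0.1235, 0)
  M3 = (-0.1235, -0.1235, 0)
rvec = (0.5294, 0.0267, -0.1110), |rvec| = θ = 0.54157 rad = 31.030°
Rodrigues: sinθ=0.51548, 1−cosθ=0.14310; R = I + sinθ·[k]× + (1−cosθ)·[k]×²:
    [+0.99364 +0.11255 -0.00326]
    [-0.09876 +0.85725 -0.50534]
    [-0.05408 +0.50245 +0.86291]
t = (0.1103, 0.0371, 0.8961) m
M0: Pc = R·M0+t = (+0.00149, +0.15517, +0.96483); u = 631.3·(+0.00149)/0.96483 + 338.8 = 339.7718, v = 737.9·(+0.15517)/0.96483 + 235.1 = 353.7708
M1: Pc = R·M1+t = (+0.24691, +0.13077, +0.95147); u = 631.3·(+0.24691)/0.95147 + 338.8 = 502.6271, v = 737.9·(+0.13077)/0.95147 + 235.1 = 336.5195
M2: Pc = R·M2+t = (+0.21911, -0.08097, +0.82737); u = 631.3·(+0.21911)/0.82737 + 338.8 = 505.9895, v = 737.9·(-0.08097)/0.82737 + 235.1 = 162.8888
M3: Pc = R·M3+t = (-0.02631, -0.05657, +0.84073); u = 631.3·(-0.02631)/0.84073 + 338.8 = 319.0405, v = 737.9·(-0.05657)/0.84073 + 235.1 = 185.4456

c0=(339.77, 353.77) c1=(502.63, 336.52) c2=(505.99, 162.89) c3=(319.04, 185.45)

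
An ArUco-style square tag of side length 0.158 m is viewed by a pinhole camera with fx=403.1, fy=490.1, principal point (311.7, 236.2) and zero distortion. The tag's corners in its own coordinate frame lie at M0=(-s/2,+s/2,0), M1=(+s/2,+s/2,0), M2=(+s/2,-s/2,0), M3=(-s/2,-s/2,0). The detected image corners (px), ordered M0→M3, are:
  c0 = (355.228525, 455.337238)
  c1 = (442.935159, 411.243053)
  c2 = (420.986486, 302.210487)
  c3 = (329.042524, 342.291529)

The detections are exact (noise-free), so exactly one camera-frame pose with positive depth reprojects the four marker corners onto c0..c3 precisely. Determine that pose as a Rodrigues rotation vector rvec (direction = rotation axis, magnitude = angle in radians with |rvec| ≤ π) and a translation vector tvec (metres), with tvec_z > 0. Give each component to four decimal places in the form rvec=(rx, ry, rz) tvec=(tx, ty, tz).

Intrinsics K: fx=403.1, fy=490.1, cx=311.7, cy=236.2
Marker side s = 0.158 m; corners in marker frame (Z=0):
  M0 = (-0.0790, +0.0790, 0)
  M1 = (+0.0790, +0.0790, 0)
  M2 = (+0.0790, -0.0790, 0)
  M3 = (-0.0790, -0.0790, 0)
Detected image corners:
  c0 = (355.228525, 455.337238) px
  c1 = (442.935159, 411.243053) px
  c2 = (420.986486, 302.210487) px
  c3 = (329.042524, 342.291529) px
Planar DLT: solve 8×8 A·h = b for H (H[2,2]=1):
  H  [+688.42170 +235.36601 +388.35423]
  H  [-149.33773 +783.83945 +378.19932]
  H  [+0.31039 +0.21540 +1.00000]
B = K⁻¹H; ‖b₁‖=1.567542, ‖b₂‖=1.567543; λ = 2/(‖b₁‖+‖b₂‖) = 0.637941, sign → tz>0 ⇒ λ=+0.637941
r₁ = λ·B[:,0] = (+0.93638,-0.28982,+0.19801); r₂ = λ·B[:,1] = (+0.26623,+0.95406,+0.13741)
r₃ = r₁×r₂ = (-0.22874,-0.07595,+0.97052); SVD([r₁ r₂ r₃]) → R = UVᵀ:
  R  [+0.93638 +0.26623 -0.22874]
  R  [-0.28982 +0.95406 -0.07595]
  R  [+0.19801 +0.13741 +0.97052]
t = (+0.12131, +0.18483, +0.63794) m
tr R = 2.860960; θ = arccos((tr R − 1)/2) = 0.375075 rad = 21.490°
axis k = ((R−Rᵀ)₃₂, (R−Rᵀ)₁₃, (R−Rᵀ)₂₁) / (2 sinθ) = (+0.291209, -0.582444, -0.758918)
rvec = θ·k = (+0.109225, -0.218460, -0.284651)

rvec=(0.1092, -0.2185, -0.2847) tvec=(0.1213, 0.1848, 0.6379)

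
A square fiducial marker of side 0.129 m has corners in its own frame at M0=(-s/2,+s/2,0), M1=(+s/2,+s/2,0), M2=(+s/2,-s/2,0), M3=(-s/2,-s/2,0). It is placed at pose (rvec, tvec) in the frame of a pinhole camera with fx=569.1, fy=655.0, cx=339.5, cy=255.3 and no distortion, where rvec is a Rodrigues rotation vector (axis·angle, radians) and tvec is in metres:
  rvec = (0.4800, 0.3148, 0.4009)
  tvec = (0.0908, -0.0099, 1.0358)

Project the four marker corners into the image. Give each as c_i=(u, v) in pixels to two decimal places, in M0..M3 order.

Intrinsics K: fx=569.1, fy=655.0, cx=339.5, cy=255.3
Marker side s = 0.129 m; corners in marker frame (Z=0):
  M0 = (-0.0645, +0.0645, 0)
  M1 = (+0.0645, +0.0645, 0)
  M2 = (+0.0645, -0.0645, 0)
  M3 = (-0.0645, -0.0645, 0)
rvec = (0.4800, 0.3148, 0.4009), |rvec| = θ = 0.70016 rad = 40.116°
Rodrigues: sinθ=0.64434, 1−cosθ=0.23526; R = I + sinθ·[k]× + (1−cosθ)·[k]×²:
    [+0.87531 -0.29642 +0.38205]
    [+0.44145 +0.81230 -0.38117]
    [-0.19735 +0.50230 +0.84187]
t = (0.0908, -0.0099, 1.0358) m
M0: Pc = R·M0+t = (+0.01522, +0.01402, +1.08093); u = 569.1·(+0.01522)/1.08093 + 339.5 = 347.5149, v = 655.0·(+0.01402)/1.08093 + 255.3 = 263.7953
M1: Pc = R·M1+t = (+0.12814, +0.07097, +1.05547); u = 569.1·(+0.12814)/1.05547 + 339.5 = 408.5911, v = 655.0·(+0.07097)/1.05547 + 255.3 = 299.3406
M2: Pc = R·M2+t = (+0.16638, -0.03382, +0.99067); u = 569.1·(+0.16638)/0.99067 + 339.5 = 435.0766, v = 655.0·(-0.03382)/0.99067 + 255.3 = 232.9397
M3: Pc = R·M3+t = (+0.05346, -0.09077, +1.01613); u = 569.1·(+0.05346)/1.01613 + 339.5 = 369.4421, v = 655.0·(-0.09077)/1.01613 + 255.3 = 196.7914

c0=(347.51, 263.80) c1=(408.59, 299.34) c2=(435.08, 232.94) c3=(369.44, 196.79)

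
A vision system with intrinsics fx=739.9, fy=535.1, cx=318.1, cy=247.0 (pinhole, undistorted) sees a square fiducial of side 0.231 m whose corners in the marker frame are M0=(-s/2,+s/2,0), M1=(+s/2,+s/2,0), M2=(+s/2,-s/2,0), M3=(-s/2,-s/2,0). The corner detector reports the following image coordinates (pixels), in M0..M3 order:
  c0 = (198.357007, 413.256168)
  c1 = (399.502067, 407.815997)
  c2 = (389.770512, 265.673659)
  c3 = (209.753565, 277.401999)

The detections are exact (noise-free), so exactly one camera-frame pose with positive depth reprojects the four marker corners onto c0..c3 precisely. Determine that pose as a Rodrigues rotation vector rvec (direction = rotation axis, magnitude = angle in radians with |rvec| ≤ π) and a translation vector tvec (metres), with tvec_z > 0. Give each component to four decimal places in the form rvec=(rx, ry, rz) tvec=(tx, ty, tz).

Intrinsics K: fx=739.9, fy=535.1, cx=318.1, cy=247.0
Marker side s = 0.231 m; corners in marker frame (Z=0):
  M0 = (-0.1155, +0.1155, 0)
  M1 = (+0.1155, +0.1155, 0)
  M2 = (+0.1155, -0.1155, 0)
  M3 = (-0.1155, -0.1155, 0)
Detected image corners:
  c0 = (198.357007, 413.256168) px
  c1 = (399.502067, 407.815997) px
  c2 = (389.770512, 265.673659) px
  c3 = (209.753565, 277.401999) px
Planar DLT: solve 8×8 A·h = b for H (H[2,2]=1):
  H  [+754.97125 -148.75225 +296.88660]
  H  [-114.83491 +437.36293 +337.28847]
  H  [-0.22554 -0.48091 +1.00000]
B = K⁻¹H; ‖b₁‖=1.145213, ‖b₂‖=1.145213; λ = 2/(‖b₁‖+‖b₂‖) = 0.873200, sign → tz>0 ⇒ λ=+0.873200
r₁ = λ·B[:,0] = (+0.97566,-0.09649,-0.19694); r₂ = λ·B[:,1] = (+0.00498,+0.90754,-0.41993)
r₃ = r₁×r₂ = (+0.21925,+0.40872,+0.88593); SVD([r₁ r₂ r₃]) → R = UVᵀ:
  R  [+0.97566 +0.00498 +0.21925]
  R  [-0.09649 +0.90754 +0.40872]
  R  [-0.19694 -0.41993 +0.88593]
t = (-0.02504, +0.14734, +0.87320) m
tr R = 2.769132; θ = arccos((tr R − 1)/2) = 0.485233 rad = 27.802°
axis k = ((R−Rᵀ)₃₂, (R−Rᵀ)₁₃, (R−Rᵀ)₂₁) / (2 sinθ) = (-0.888318, +0.446161, -0.108776)
rvec = θ·k = (-0.431041, +0.216492, -0.052782)

rvec=(-0.4310, 0.2165, -0.0528) tvec=(-0.0250, 0.1473, 0.8732)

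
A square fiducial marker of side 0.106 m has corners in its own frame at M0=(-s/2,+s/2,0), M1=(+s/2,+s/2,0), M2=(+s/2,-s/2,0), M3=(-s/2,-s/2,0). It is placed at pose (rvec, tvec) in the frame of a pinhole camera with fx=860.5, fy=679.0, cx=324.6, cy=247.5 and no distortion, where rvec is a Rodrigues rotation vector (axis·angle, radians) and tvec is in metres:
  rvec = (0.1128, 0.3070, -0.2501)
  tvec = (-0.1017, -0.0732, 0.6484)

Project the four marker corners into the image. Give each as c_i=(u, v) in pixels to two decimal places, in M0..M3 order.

c0=(148.56, 237.16) c1=(271.79, 211.03) c2=(233.37, 100.24) c3=(110.64, 132.21)

Intrinsics K: fx=860.5, fy=679.0, cx=324.6, cy=247.5
Marker side s = 0.106 m; corners in marker frame (Z=0):
  M0 = (-0.0530, +0.0530, 0)
  M1 = (+0.0530, +0.0530, 0)
  M2 = (+0.0530, -0.0530, 0)
  M3 = (-0.0530, -0.0530, 0)
rvec = (0.1128, 0.3070, -0.2501), |rvec| = θ = 0.41173 rad = 23.590°
Rodrigues: sinθ=0.40020, 1−cosθ=0.08357; R = I + sinθ·[k]× + (1−cosθ)·[k]×²:
    [+0.92270 +0.26016 +0.28449]
    [-0.22602 +0.96289 -0.14749]
    [-0.31231 +0.07179 +0.94726]
t = (-0.1017, -0.0732, 0.6484) m
M0: Pc = R·M0+t = (-0.13681, -0.01019, +0.66876); u = 860.5·(-0.13681)/0.66876 + 324.6 = 148.5587, v = 679.0·(-0.01019)/0.66876 + 247.5 = 237.1564
M1: Pc = R·M1+t = (-0.03901, -0.03415, +0.63565); u = 860.5·(-0.03901)/0.63565 + 324.6 = 271.7937, v = 679.0·(-0.03415)/0.63565 + 247.5 = 211.0256
M2: Pc = R·M2+t = (-0.06659, -0.13621, +0.62804); u = 860.5·(-0.06659)/0.62804 + 324.6 = 233.3692, v = 679.0·(-0.13621)/0.62804 + 247.5 = 100.2358
M3: Pc = R·M3+t = (-0.16439, -0.11225, +0.66115); u = 860.5·(-0.16439)/0.66115 + 324.6 = 110.6398, v = 679.0·(-0.11225)/0.66115 + 247.5 = 132.2148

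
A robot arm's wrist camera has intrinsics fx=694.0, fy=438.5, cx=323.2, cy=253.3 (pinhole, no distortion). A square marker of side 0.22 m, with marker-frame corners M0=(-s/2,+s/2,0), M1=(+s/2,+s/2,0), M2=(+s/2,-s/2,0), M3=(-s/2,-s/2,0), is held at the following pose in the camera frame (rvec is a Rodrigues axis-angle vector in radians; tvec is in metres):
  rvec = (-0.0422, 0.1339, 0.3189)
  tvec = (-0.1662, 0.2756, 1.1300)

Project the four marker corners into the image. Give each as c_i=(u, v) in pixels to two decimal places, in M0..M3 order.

Intrinsics K: fx=694.0, fy=438.5, cx=323.2, cy=253.3
Marker side s = 0.22 m; corners in marker frame (Z=0):
  M0 = (-0.1100, +0.1100, 0)
  M1 = (+0.1100, +0.1100, 0)
  M2 = (+0.1100, -0.1100, 0)
  M3 = (-0.1100, -0.1100, 0)
rvec = (-0.0422, 0.1339, 0.3189), |rvec| = θ = 0.34844 rad = 19.964°
Rodrigues: sinθ=0.34143, 1−cosθ=0.06009; R = I + sinθ·[k]× + (1−cosθ)·[k]×²:
    [+0.94079 -0.31528 +0.12455]
    [+0.30969 +0.94878 +0.06249]
    [-0.13787 -0.02022 +0.99024]
t = (-0.1662, 0.2756, 1.1300) m
M0: Pc = R·M0+t = (-0.30437, +0.34590, +1.14294); u = 694.0·(-0.30437)/1.14294 + 323.2 = 138.3862, v = 438.5·(+0.34590)/1.14294 + 253.3 = 386.0078
M1: Pc = R·M1+t = (-0.09739, +0.41403, +1.11261); u = 694.0·(-0.09739)/1.11261 + 323.2 = 262.4495, v = 438.5·(+0.41403)/1.11261 + 253.3 = 416.4774
M2: Pc = R·M2+t = (-0.02803, +0.20530, +1.11706); u = 694.0·(-0.02803)/1.11706 + 323.2 = 305.7844, v = 438.5·(+0.20530)/1.11706 + 253.3 = 333.8902
M3: Pc = R·M3+t = (-0.23501, +0.13717, +1.14739); u = 694.0·(-0.23501)/1.14739 + 323.2 = 181.0565, v = 438.5·(+0.13717)/1.14739 + 253.3 = 305.7218

c0=(138.39, 386.01) c1=(262.45, 416.48) c2=(305.78, 333.89) c3=(181.06, 305.72)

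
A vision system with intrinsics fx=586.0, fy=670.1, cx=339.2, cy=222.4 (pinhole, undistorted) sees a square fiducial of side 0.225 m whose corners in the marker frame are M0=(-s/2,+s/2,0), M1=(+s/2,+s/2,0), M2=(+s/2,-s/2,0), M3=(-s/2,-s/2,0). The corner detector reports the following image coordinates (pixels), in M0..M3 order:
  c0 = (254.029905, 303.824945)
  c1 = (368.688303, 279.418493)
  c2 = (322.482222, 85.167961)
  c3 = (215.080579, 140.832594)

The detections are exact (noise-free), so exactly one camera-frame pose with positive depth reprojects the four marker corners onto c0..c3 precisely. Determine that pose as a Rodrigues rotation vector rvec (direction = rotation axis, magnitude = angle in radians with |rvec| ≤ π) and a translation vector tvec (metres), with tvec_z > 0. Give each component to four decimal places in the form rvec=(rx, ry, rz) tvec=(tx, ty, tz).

Intrinsics K: fx=586.0, fy=670.1, cx=339.2, cy=222.4
Marker side s = 0.225 m; corners in marker frame (Z=0):
  M0 = (-0.1125, +0.1125, 0)
  M1 = (+0.1125, +0.1125, 0)
  M2 = (+0.1125, -0.1125, 0)
  M3 = (-0.1125, -0.1125, 0)
Detected image corners:
  c0 = (254.029905, 303.824945) px
  c1 = (368.688303, 279.418493) px
  c2 = (322.482222, 85.167961) px
  c3 = (215.080579, 140.832594) px
Planar DLT: solve 8×8 A·h = b for H (H[2,2]=1):
  H  [+268.33909 +189.90265 +285.23994]
  H  [-334.90531 +789.25602 +204.13083]
  H  [-0.77616 +0.00716 +1.00000]
B = K⁻¹H; ‖b₁‖=1.218223, ‖b₂‖=1.218223; λ = 2/(‖b₁‖+‖b₂‖) = 0.820868, sign → tz>0 ⇒ λ=+0.820868
r₁ = λ·B[:,0] = (+0.74468,-0.19880,-0.63712); r₂ = λ·B[:,1] = (+0.26261,+0.96488,+0.00588)
r₃ = r₁×r₂ = (+0.61358,-0.17169,+0.77074); SVD([r₁ r₂ r₃]) → R = UVᵀ:
  R  [+0.74468 +0.26261 +0.61358]
  R  [-0.19880 +0.96488 -0.17169]
  R  [-0.63712 +0.00588 +0.77074]
t = (-0.07559, -0.02238, +0.82087) m
tr R = 2.480304; θ = arccos((tr R − 1)/2) = 0.737500 rad = 42.256°
axis k = ((R−Rᵀ)₃₂, (R−Rᵀ)₁₃, (R−Rᵀ)₂₁) / (2 sinθ) = (+0.132034, +0.929976, -0.343090)
rvec = θ·k = (+0.097375, +0.685858, -0.253029)

rvec=(0.0974, 0.6859, -0.2530) tvec=(-0.0756, -0.0224, 0.8209)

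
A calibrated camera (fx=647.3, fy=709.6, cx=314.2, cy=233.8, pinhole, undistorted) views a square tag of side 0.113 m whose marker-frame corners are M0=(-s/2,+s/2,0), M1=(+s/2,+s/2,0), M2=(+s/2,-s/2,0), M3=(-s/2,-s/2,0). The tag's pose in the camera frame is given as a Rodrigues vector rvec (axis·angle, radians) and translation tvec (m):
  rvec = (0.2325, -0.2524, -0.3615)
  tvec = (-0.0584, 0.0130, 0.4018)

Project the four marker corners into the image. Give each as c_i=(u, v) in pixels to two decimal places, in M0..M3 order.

c0=(168.08, 383.57) c1=(330.35, 305.34) c2=(273.15, 127.54) c3=(94.33, 201.33)

Intrinsics K: fx=647.3, fy=709.6, cx=314.2, cy=233.8
Marker side s = 0.113 m; corners in marker frame (Z=0):
  M0 = (-0.0565, +0.0565, 0)
  M1 = (+0.0565, +0.0565, 0)
  M2 = (+0.0565, -0.0565, 0)
  M3 = (-0.0565, -0.0565, 0)
rvec = (0.2325, -0.2524, -0.3615), |rvec| = θ = 0.49844 rad = 28.559°
Rodrigues: sinθ=0.47806, 1−cosθ=0.12167; R = I + sinθ·[k]× + (1−cosθ)·[k]×²:
    [+0.90480 +0.31798 -0.28324]
    [-0.37546 +0.90953 -0.17831]
    [+0.20092 +0.26768 +0.94233]
t = (-0.0584, 0.0130, 0.4018) m
M0: Pc = R·M0+t = (-0.09156, +0.08560, +0.40557); u = 647.3·(-0.09156)/0.40557 + 314.2 = 168.0757, v = 709.6·(+0.08560)/0.40557 + 233.8 = 383.5708
M1: Pc = R·M1+t = (+0.01069, +0.04318, +0.42828); u = 647.3·(+0.01069)/0.42828 + 314.2 = 330.3524, v = 709.6·(+0.04318)/0.42828 + 233.8 = 305.3358
M2: Pc = R·M2+t = (-0.02524, -0.05960, +0.39803); u = 647.3·(-0.02524)/0.39803 + 314.2 = 273.1458, v = 709.6·(-0.05960)/0.39803 + 233.8 = 127.5431
M3: Pc = R·M3+t = (-0.12749, -0.01718, +0.37532); u = 647.3·(-0.12749)/0.37532 + 314.2 = 94.3307, v = 709.6·(-0.01718)/0.37532 + 233.8 = 201.3283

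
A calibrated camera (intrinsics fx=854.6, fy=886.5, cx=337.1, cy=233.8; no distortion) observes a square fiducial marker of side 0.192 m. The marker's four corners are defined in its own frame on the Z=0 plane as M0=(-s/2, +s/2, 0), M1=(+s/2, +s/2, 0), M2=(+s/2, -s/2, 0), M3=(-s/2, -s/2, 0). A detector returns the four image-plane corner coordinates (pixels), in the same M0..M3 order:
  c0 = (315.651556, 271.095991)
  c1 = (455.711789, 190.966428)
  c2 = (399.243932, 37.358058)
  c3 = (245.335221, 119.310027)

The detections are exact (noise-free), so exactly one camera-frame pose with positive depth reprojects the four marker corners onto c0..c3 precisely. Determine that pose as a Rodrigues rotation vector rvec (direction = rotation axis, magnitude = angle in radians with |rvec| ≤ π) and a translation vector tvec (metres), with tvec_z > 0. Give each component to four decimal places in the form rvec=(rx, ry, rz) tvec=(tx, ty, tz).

Intrinsics K: fx=854.6, fy=886.5, cx=337.1, cy=233.8
Marker side s = 0.192 m; corners in marker frame (Z=0):
  M0 = (-0.0960, +0.0960, 0)
  M1 = (+0.0960, +0.0960, 0)
  M2 = (+0.0960, -0.0960, 0)
  M3 = (-0.0960, -0.0960, 0)
Detected image corners:
  c0 = (315.651556, 271.095991) px
  c1 = (455.711789, 190.966428) px
  c2 = (399.243932, 37.358058) px
  c3 = (245.335221, 119.310027) px
Planar DLT: solve 8×8 A·h = b for H (H[2,2]=1):
  H  [+821.20000 +478.68232 +356.40538]
  H  [-396.93816 +860.51265 +157.14165]
  H  [+0.16135 +0.42113 +1.00000]
B = K⁻¹H; ‖b₁‖=1.035151, ‖b₂‖=1.035151; λ = 2/(‖b₁‖+‖b₂‖) = 0.966042, sign → tz>0 ⇒ λ=+0.966042
r₁ = λ·B[:,0] = (+0.86680,-0.47366,+0.15587); r₂ = λ·B[:,1] = (+0.38063,+0.83043,+0.40683)
r₃ = r₁×r₂ = (-0.32213,-0.29331,+0.90011); SVD([r₁ r₂ r₃]) → R = UVᵀ:
  R  [+0.86680 +0.38063 -0.32213]
  R  [-0.47366 +0.83043 -0.29331]
  R  [+0.15587 +0.40683 +0.90011]
t = (+0.02182, -0.08354, +0.96604) m
tr R = 2.597343; θ = arccos((tr R − 1)/2) = 0.645712 rad = 36.997°
axis k = ((R−Rᵀ)₃₂, (R−Rᵀ)₁₃, (R−Rᵀ)₂₁) / (2 sinθ) = (+0.581739, -0.397164, -0.709817)
rvec = θ·k = (+0.375636, -0.256454, -0.458338)

rvec=(0.3756, -0.2565, -0.4583) tvec=(0.0218, -0.0835, 0.9660)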